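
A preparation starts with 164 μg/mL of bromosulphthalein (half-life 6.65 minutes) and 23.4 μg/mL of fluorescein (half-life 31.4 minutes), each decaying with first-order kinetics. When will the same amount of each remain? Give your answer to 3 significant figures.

Set 164·(1/2)^(t/6.65) = 23.4·(1/2)^(t/31.4).
Taking log₂: log₂(164/23.4) = t·(1/6.65 − 1/31.4).
log₂(7.0085) = 2.8091; 1/6.65 − 1/31.4 = 0.11853.
t = 2.8091 / 0.11853 ≈ 23.7 minutes.

23.7 minutes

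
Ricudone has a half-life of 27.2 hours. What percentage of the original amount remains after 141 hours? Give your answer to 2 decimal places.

n = 141/27.2 ≈ 5.1838 half-lives.
Fraction remaining = (1/2)^5.1838 ≈ 0.027511, i.e. 2.7511%.

2.75%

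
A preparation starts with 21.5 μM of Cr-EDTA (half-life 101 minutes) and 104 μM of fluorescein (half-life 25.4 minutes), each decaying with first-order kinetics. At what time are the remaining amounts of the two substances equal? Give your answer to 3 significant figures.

77.2 minutes

Set 21.5·(1/2)^(t/101) = 104·(1/2)^(t/25.4).
Taking log₂: log₂(21.5/104) = t·(1/101 − 1/25.4).
log₂(0.20673) = -2.2742; 1/101 − 1/25.4 = -0.029469.
t = -2.2742 / -0.029469 ≈ 77.172 minutes.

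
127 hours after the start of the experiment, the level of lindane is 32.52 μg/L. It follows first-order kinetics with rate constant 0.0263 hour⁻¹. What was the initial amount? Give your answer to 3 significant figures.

t½ = ln 2 / λ = 0.69315 / 0.0263 ≈ 26.355 hours.
Number of half-lives elapsed: n = 127/26.355 ≈ 4.8187.
A₀ = A × 2^n = 32.52 × 2^4.8187 = 32.52 × 28.222 ≈ 917.78 μg/L.

918 μg/L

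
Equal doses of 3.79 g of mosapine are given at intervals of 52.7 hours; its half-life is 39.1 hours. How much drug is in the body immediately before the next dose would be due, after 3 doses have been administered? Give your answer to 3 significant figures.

2.30 g

The 3 doses were given 158.1, 105.4, 52.7 hours ago.
Total = 3.79·(1/2)^(158.1/39.1) + 3.79·(1/2)^(105.4/39.1) + 3.79·(1/2)^(52.7/39.1)
      = 0.22984 + 0.58502 + 1.489 ≈ 2.3039 g.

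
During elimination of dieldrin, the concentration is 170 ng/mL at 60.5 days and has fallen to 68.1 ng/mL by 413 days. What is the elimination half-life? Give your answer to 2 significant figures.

270 days

Over Δt = 413 − 60.5 = 352.5 days, the level fell by a factor of 170/68.1 ≈ 2.4963.
n = log₂(2.4963) ≈ 1.3198 half-lives, so t½ = 352.5/1.3198 ≈ 267.08 days.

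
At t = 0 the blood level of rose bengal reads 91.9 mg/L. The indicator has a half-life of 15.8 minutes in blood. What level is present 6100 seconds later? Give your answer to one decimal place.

Convert the elapsed time: 6100 seconds = 101.667 minutes.
Number of half-lives: n = 101.667/15.8 ≈ 6.4346.
Remaining = 91.9 × (1/2)^6.4346 = 91.9 × 0.011561 ≈ 1.0624 mg/L.

1.1 mg/L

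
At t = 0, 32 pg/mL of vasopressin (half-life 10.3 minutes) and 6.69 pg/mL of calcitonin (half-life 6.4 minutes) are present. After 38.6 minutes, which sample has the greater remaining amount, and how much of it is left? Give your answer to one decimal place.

vasopressin: 32 × (1/2)^3.7476 ≈ 2.3824 pg/mL.
calcitonin: 6.69 × (1/2)^6.0312 ≈ 0.10229 pg/mL.
Vasopressin has more remaining, at ≈ 2.3824 pg/mL.

vasopressin, 2.4 pg/mL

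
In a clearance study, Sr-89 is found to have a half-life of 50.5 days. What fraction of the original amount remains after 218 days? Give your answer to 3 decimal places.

n = 218/50.5 ≈ 4.3168 half-lives.
Fraction remaining = (1/2)^4.3168 ≈ 0.050177.

0.050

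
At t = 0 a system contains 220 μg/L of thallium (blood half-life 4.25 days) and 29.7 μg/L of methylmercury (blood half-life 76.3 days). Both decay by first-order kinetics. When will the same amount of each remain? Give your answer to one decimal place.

Set 220·(1/2)^(t/4.25) = 29.7·(1/2)^(t/76.3).
Taking log₂: log₂(220/29.7) = t·(1/4.25 − 1/76.3).
log₂(7.4074) = 2.889; 1/4.25 − 1/76.3 = 0.22219.
t = 2.889 / 0.22219 ≈ 13.002 days.

13.0 days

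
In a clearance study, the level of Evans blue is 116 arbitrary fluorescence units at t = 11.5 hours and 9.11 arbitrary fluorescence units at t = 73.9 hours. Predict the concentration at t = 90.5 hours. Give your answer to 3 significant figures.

Over Δt = 73.9 − 11.5 = 62.4 hours, the level fell by a factor of 116/9.11 ≈ 12.733.
n = log₂(12.733) ≈ 3.6705 half-lives, so t½ = 62.4/3.6705 ≈ 17 hours.
From t = 73.9 to t = 90.5: 9.11 × (1/2)^((90.5−73.9)/17) ≈ 4.6299 arbitrary fluorescence units.

4.63 arbitrary fluorescence units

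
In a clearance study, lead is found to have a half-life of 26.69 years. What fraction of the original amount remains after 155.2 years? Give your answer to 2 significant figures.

0.018

n = 155.2/26.69 ≈ 5.8149 half-lives.
Fraction remaining = (1/2)^5.8149 ≈ 0.017764.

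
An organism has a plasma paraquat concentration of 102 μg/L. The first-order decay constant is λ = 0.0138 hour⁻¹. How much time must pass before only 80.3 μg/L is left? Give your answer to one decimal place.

17.3 hours

t½ = ln 2 / λ = 0.69315 / 0.0138 ≈ 50.228 hours.
Fraction remaining = 80.3/102 ≈ 0.78725.
n = log₂(102/80.3) = ln(1.2702)/ln 2 ≈ 0.3451 half-lives.
t = n × t½ = 0.3451 × 50.228 ≈ 17.334 hours.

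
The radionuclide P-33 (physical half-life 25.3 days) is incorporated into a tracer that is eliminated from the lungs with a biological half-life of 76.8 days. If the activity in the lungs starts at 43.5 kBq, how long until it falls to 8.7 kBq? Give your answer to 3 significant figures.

44.2 days

1/t_eff = 1/t_phys + 1/t_biol = 1/25.3 + 1/76.8 = 0.052547 per day.
t_eff = 25.3 × 76.8 / (25.3 + 76.8) ≈ 19.031 days.
n = log₂(43.5/8.7) ≈ 2.3219; t = 2.3219 × 19.031 ≈ 44.188 days.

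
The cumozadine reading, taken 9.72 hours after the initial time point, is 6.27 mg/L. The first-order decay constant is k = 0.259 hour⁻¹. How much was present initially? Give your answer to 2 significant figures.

78 mg/L

t½ = ln 2 / k = 0.69315 / 0.259 ≈ 2.6762 hours.
Number of half-lives elapsed: n = 9.72/2.6762 ≈ 3.632.
A₀ = A × 2^n = 6.27 × 2^3.632 = 6.27 × 12.397 ≈ 77.731 mg/L.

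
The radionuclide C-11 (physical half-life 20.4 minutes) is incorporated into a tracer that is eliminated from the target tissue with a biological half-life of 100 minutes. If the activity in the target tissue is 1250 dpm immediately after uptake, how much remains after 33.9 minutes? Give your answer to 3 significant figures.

312 dpm

1/t_eff = 1/t_phys + 1/t_biol = 1/20.4 + 1/100 = 0.05902 per minute.
t_eff = 20.4 × 100 / (20.4 + 100) ≈ 16.944 minutes.
Remaining = 1250 × (1/2)^(33.9/16.944) = 1250 × (1/2)^2.0008 ≈ 312.33 dpm.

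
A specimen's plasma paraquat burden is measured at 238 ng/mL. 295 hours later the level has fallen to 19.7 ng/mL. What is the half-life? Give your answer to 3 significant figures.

82.1 hours

A/A₀ = 19.7/238 ≈ 0.082773.
n = log₂(12.081) ≈ 3.5947 half-lives elapsed in 295 hours.
t½ = 295/3.5947 ≈ 82.065 hours.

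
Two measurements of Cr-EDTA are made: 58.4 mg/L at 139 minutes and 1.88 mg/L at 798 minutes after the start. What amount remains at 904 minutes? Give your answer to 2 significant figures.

Over Δt = 798 − 139 = 659 minutes, the level fell by a factor of 58.4/1.88 ≈ 31.064.
n = log₂(31.064) ≈ 4.9572 half-lives, so t½ = 659/4.9572 ≈ 132.94 minutes.
From t = 798 to t = 904: 1.88 × (1/2)^((904−798)/132.94) ≈ 1.0818 mg/L.

1.1 mg/L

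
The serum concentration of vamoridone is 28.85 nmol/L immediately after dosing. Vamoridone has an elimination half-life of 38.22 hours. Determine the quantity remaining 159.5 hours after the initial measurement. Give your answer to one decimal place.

Number of half-lives: n = 159.5/38.22 ≈ 4.1732.
Remaining = 28.85 × (1/2)^4.1732 = 28.85 × 0.055429 ≈ 1.5991 nmol/L.

1.6 nmol/L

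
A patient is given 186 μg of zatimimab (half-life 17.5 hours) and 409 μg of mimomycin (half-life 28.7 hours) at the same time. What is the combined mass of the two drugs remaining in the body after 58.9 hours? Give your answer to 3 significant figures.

zatimimab: 186 × (1/2)^(58.9/17.5) = 186 × (1/2)^3.3657 ≈ 18.044 μg.
mimomycin: 409 × (1/2)^(58.9/28.7) = 409 × (1/2)^2.0523 ≈ 98.612 μg.
Total = 18.044 + 98.612 ≈ 116.66 μg.

117 μg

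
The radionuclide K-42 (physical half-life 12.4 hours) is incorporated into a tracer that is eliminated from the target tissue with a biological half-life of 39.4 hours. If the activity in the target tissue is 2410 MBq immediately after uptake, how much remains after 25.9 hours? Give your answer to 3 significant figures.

359 MBq

1/t_eff = 1/t_phys + 1/t_biol = 1/12.4 + 1/39.4 = 0.10603 per hour.
t_eff = 12.4 × 39.4 / (12.4 + 39.4) ≈ 9.4317 hours.
Remaining = 2410 × (1/2)^(25.9/9.4317) = 2410 × (1/2)^2.7461 ≈ 359.23 MBq.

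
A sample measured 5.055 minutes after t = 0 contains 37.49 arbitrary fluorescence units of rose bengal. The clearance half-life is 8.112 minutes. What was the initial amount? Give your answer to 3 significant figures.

Number of half-lives elapsed: n = 5.055/8.112 ≈ 0.62315.
A₀ = A × 2^n = 37.49 × 2^0.62315 = 37.49 × 1.5402 ≈ 57.743 arbitrary fluorescence units.

57.7 arbitrary fluorescence units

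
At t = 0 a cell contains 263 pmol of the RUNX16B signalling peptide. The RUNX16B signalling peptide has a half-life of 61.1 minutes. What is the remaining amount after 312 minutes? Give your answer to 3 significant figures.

7.63 pmol

Number of half-lives: n = 312/61.1 ≈ 5.1064.
Remaining = 263 × (1/2)^5.1064 = 263 × 0.029029 ≈ 7.6345 pmol.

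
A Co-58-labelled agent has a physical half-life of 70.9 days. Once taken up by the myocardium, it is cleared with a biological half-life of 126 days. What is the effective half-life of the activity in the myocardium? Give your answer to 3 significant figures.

45.4 days

1/t_eff = 1/t_phys + 1/t_biol = 1/70.9 + 1/126 = 0.022041 per day.
t_eff = 70.9 × 126 / (70.9 + 126) ≈ 45.37 days.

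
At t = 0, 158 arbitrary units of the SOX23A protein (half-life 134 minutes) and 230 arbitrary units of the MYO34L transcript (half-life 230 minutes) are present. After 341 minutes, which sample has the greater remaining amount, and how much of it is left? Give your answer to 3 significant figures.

MYO34L transcript, 82.3 arbitrary units

SOX23A protein: 158 × (1/2)^2.5448 ≈ 27.077 arbitrary units.
MYO34L transcript: 230 × (1/2)^1.4826 ≈ 82.303 arbitrary units.
MYO34L transcript has more remaining, at ≈ 82.303 arbitrary units.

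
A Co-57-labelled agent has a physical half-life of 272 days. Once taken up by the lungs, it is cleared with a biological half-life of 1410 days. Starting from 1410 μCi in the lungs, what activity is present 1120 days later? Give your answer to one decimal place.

1/t_eff = 1/t_phys + 1/t_biol = 1/272 + 1/1410 = 0.0043857 per day.
t_eff = 272 × 1410 / (272 + 1410) ≈ 228.01 days.
Remaining = 1410 × (1/2)^(1120/228.01) = 1410 × (1/2)^4.912 ≈ 46.835 μCi.

46.8 μCi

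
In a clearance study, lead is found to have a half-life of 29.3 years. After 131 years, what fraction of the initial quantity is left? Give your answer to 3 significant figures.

n = 131/29.3 ≈ 4.471 half-lives.
Fraction remaining = (1/2)^4.471 ≈ 0.045092.

0.0451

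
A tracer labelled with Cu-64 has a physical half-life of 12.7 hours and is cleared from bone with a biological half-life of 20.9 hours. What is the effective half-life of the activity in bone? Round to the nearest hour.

8 hours

1/t_eff = 1/t_phys + 1/t_biol = 1/12.7 + 1/20.9 = 0.12659 per hour.
t_eff = 12.7 × 20.9 / (12.7 + 20.9) ≈ 7.8997 hours.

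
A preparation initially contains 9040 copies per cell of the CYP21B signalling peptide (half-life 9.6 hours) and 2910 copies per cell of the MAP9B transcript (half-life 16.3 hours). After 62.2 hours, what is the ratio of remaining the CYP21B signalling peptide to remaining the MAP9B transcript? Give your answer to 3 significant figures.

CYP21B signalling peptide: 9040 × (1/2)^(62.2/9.6) = 9040 × (1/2)^6.4792 ≈ 101.33 copies per cell.
MAP9B transcript: 2910 × (1/2)^(62.2/16.3) = 2910 × (1/2)^3.816 ≈ 206.62 copies per cell.
Ratio ≈ 101.33 / 206.62 ≈ 0.49042.

0.490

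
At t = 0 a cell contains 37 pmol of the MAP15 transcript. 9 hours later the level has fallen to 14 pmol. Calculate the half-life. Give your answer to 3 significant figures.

6.42 hours

A/A₀ = 14/37 ≈ 0.37838.
n = log₂(2.6429) ≈ 1.4021 half-lives elapsed in 9 hours.
t½ = 9/1.4021 ≈ 6.419 hours.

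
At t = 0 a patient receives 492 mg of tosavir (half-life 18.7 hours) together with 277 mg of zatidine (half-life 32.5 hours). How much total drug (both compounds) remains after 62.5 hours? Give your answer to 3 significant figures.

tosavir: 492 × (1/2)^(62.5/18.7) = 492 × (1/2)^3.3422 ≈ 48.512 mg.
zatidine: 277 × (1/2)^(62.5/32.5) = 277 × (1/2)^1.9231 ≈ 73.043 mg.
Total = 48.512 + 73.043 ≈ 121.55 mg.

122 mg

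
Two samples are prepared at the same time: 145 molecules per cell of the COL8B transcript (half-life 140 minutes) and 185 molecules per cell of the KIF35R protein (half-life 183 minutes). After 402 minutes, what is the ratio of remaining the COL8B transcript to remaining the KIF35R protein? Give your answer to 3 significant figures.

COL8B transcript: 145 × (1/2)^(402/140) = 145 × (1/2)^2.8714 ≈ 19.814 molecules per cell.
KIF35R protein: 185 × (1/2)^(402/183) = 185 × (1/2)^2.1967 ≈ 40.355 molecules per cell.
Ratio ≈ 19.814 / 40.355 ≈ 0.49101.

0.491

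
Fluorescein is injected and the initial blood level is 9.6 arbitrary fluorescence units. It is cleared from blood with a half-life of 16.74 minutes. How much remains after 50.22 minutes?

Elapsed time is 3 half-lives (50.22/16.74).
Each half-life halves the amount: 9.6 × (1/2)^3 = 9.6/8 = 1.2 arbitrary fluorescence units.

1.2 arbitrary fluorescence units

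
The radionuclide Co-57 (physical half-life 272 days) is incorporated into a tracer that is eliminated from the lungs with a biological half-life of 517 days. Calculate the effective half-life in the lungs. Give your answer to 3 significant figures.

178 days

1/t_eff = 1/t_phys + 1/t_biol = 1/272 + 1/517 = 0.0056107 per day.
t_eff = 272 × 517 / (272 + 517) ≈ 178.23 days.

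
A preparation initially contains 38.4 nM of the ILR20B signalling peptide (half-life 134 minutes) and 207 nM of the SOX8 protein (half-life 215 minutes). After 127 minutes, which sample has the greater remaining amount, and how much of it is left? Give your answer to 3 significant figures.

SOX8 protein, 137 nM

ILR20B signalling peptide: 38.4 × (1/2)^0.94776 ≈ 19.908 nM.
SOX8 protein: 207 × (1/2)^0.5907 ≈ 137.45 nM.
SOX8 protein has more remaining, at ≈ 137.45 nM.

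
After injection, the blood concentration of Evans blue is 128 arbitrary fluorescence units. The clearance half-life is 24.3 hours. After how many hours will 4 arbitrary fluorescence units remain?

121.5 hours

4/128 = 1/32, so 5 half-lives have elapsed.
t = 5 × 24.3 = 121.5 hours.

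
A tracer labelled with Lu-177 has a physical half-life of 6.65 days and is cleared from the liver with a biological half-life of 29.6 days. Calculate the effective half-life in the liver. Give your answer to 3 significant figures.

5.43 days

1/t_eff = 1/t_phys + 1/t_biol = 1/6.65 + 1/29.6 = 0.18416 per day.
t_eff = 6.65 × 29.6 / (6.65 + 29.6) ≈ 5.4301 days.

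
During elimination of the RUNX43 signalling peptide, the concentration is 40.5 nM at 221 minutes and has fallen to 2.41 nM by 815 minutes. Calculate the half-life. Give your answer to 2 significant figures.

Over Δt = 815 − 221 = 594 minutes, the level fell by a factor of 40.5/2.41 ≈ 16.805.
n = log₂(16.805) ≈ 4.0708 half-lives, so t½ = 594/4.0708 ≈ 145.92 minutes.

150 minutes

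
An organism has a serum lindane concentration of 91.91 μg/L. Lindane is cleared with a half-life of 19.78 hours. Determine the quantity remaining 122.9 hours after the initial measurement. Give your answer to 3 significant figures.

1.24 μg/L

Number of half-lives: n = 122.9/19.78 ≈ 6.2133.
Remaining = 91.91 × (1/2)^6.2133 = 91.91 × 0.013477 ≈ 1.2387 μg/L.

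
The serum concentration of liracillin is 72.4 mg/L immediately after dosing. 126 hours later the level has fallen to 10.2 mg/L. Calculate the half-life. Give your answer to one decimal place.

A/A₀ = 10.2/72.4 ≈ 0.14088.
n = log₂(7.098) ≈ 2.8274 half-lives elapsed in 126 hours.
t½ = 126/2.8274 ≈ 44.564 hours.

44.6 hours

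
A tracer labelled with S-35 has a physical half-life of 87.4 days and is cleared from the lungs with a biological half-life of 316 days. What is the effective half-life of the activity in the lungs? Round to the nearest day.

1/t_eff = 1/t_phys + 1/t_biol = 1/87.4 + 1/316 = 0.014606 per day.
t_eff = 87.4 × 316 / (87.4 + 316) ≈ 68.464 days.

68 days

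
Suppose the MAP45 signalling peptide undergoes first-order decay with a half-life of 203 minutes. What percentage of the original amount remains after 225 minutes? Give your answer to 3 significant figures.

46.4%

n = 225/203 ≈ 1.1084 half-lives.
Fraction remaining = (1/2)^1.1084 ≈ 0.46382, i.e. 46.382%.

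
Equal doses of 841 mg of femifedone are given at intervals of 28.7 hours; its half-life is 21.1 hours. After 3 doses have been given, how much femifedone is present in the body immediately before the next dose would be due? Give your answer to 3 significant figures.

The 3 doses were given 86.1, 57.4, 28.7 hours ago.
Total = 841·(1/2)^(86.1/21.1) + 841·(1/2)^(57.4/21.1) + 841·(1/2)^(28.7/21.1)
      = 49.708 + 127.61 + 327.6 ≈ 504.91 mg.

505 mg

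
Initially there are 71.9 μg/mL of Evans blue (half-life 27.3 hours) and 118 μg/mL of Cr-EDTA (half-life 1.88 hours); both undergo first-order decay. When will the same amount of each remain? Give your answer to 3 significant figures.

Set 71.9·(1/2)^(t/27.3) = 118·(1/2)^(t/1.88).
Taking log₂: log₂(71.9/118) = t·(1/27.3 − 1/1.88).
log₂(0.60932) = -0.71472; 1/27.3 − 1/1.88 = -0.49528.
t = -0.71472 / -0.49528 ≈ 1.4431 hours.

1.44 hours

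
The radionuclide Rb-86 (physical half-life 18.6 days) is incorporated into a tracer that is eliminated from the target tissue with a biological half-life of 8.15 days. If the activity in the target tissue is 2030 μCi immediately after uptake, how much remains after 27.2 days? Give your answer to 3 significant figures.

1/t_eff = 1/t_phys + 1/t_biol = 1/18.6 + 1/8.15 = 0.17646 per day.
t_eff = 18.6 × 8.15 / (18.6 + 8.15) ≈ 5.6669 days.
Remaining = 2030 × (1/2)^(27.2/5.6669) = 2030 × (1/2)^4.7998 ≈ 72.881 μCi.

72.9 μCi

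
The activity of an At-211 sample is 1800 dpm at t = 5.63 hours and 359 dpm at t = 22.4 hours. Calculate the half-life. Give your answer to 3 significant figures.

7.21 hours

Over Δt = 22.4 − 5.63 = 16.77 hours, the level fell by a factor of 1800/359 ≈ 5.0139.
n = log₂(5.0139) ≈ 2.3259 half-lives, so t½ = 16.77/2.3259 ≈ 7.21 hours.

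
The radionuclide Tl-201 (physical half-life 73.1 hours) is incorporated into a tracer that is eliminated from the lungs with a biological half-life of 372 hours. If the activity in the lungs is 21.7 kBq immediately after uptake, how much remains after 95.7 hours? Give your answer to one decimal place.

7.3 kBq

1/t_eff = 1/t_phys + 1/t_biol = 1/73.1 + 1/372 = 0.016368 per hour.
t_eff = 73.1 × 372 / (73.1 + 372) ≈ 61.095 hours.
Remaining = 21.7 × (1/2)^(95.7/61.095) = 21.7 × (1/2)^1.5664 ≈ 7.3269 kBq.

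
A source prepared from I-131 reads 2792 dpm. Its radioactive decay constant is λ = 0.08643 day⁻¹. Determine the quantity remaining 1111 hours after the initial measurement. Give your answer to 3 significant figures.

t½ = ln 2 / λ = 0.69315 / 0.08643 ≈ 8.0198 days.
Convert the elapsed time: 1111 hours = 46.2917 days.
Number of half-lives: n = 46.2917/8.0198 ≈ 5.7722.
Remaining = 2792 × (1/2)^5.7722 = 2792 × 0.018298 ≈ 51.087 dpm.

51.1 dpm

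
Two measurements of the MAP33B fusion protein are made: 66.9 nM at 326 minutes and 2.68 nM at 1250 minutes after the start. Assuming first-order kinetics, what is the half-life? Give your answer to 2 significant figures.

Over Δt = 1250 − 326 = 924 minutes, the level fell by a factor of 66.9/2.68 ≈ 24.963.
n = log₂(24.963) ≈ 4.6417 half-lives, so t½ = 924/4.6417 ≈ 199.06 minutes.

200 minutes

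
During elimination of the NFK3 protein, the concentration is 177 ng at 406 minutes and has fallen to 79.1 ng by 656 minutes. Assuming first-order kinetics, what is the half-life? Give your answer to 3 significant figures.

215 minutes

Over Δt = 656 − 406 = 250 minutes, the level fell by a factor of 177/79.1 ≈ 2.2377.
n = log₂(2.2377) ≈ 1.162 half-lives, so t½ = 250/1.162 ≈ 215.15 minutes.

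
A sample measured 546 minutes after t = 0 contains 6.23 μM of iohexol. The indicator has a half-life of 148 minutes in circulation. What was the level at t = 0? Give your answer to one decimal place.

80.4 μM

Number of half-lives elapsed: n = 546/148 ≈ 3.6892.
A₀ = A × 2^n = 6.23 × 2^3.6892 = 6.23 × 12.899 ≈ 80.361 μM.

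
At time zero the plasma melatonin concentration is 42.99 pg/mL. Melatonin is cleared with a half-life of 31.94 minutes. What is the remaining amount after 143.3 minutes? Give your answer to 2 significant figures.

Number of half-lives: n = 143.3/31.94 ≈ 4.4865.
Remaining = 42.99 × (1/2)^4.4865 = 42.99 × 0.044609 ≈ 1.9177 pg/mL.

1.9 pg/mL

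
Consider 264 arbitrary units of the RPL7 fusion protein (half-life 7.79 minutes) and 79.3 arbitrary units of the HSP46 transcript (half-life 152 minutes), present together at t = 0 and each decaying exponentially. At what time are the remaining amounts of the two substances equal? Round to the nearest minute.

14 minutes

Set 264·(1/2)^(t/7.79) = 79.3·(1/2)^(t/152).
Taking log₂: log₂(264/79.3) = t·(1/7.79 − 1/152).
log₂(3.3291) = 1.7351; 1/7.79 − 1/152 = 0.12179.
t = 1.7351 / 0.12179 ≈ 14.247 minutes.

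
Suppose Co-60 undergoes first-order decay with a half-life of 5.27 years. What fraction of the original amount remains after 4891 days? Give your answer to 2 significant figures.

4891 days = 13.4 years.
n = 13.4/5.27 ≈ 2.5427 half-lives.
Fraction remaining = (1/2)^2.5427 ≈ 0.17162.

0.17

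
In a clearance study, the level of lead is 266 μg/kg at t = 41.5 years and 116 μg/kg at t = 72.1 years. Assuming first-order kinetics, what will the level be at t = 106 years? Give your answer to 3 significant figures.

46.3 μg/kg

Over Δt = 72.1 − 41.5 = 30.6 years, the level fell by a factor of 266/116 ≈ 2.2931.
n = log₂(2.2931) ≈ 1.1973 half-lives, so t½ = 30.6/1.1973 ≈ 25.557 years.
From t = 72.1 to t = 106: 116 × (1/2)^((106−72.1)/25.557) ≈ 46.256 μg/kg.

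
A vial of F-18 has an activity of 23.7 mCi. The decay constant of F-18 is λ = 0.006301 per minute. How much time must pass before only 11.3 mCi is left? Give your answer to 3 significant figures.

118 minutes

t½ = ln 2 / λ = 0.69315 / 0.006301 ≈ 110.01 minutes.
Fraction remaining = 11.3/23.7 ≈ 0.47679.
n = log₂(23.7/11.3) = ln(2.0973)/ln 2 ≈ 1.0686 half-lives.
t = n × t½ = 1.0686 × 110.01 ≈ 117.55 minutes.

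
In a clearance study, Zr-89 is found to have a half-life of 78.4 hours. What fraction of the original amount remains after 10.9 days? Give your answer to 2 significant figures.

0.099

10.9 days = 261.6 hours.
n = 261.6/78.4 ≈ 3.3367 half-lives.
Fraction remaining = (1/2)^3.3367 ≈ 0.098979.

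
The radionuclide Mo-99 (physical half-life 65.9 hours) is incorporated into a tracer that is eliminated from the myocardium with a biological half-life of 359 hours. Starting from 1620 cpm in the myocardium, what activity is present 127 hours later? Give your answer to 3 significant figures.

1/t_eff = 1/t_phys + 1/t_biol = 1/65.9 + 1/359 = 0.01796 per hour.
t_eff = 65.9 × 359 / (65.9 + 359) ≈ 55.679 hours.
Remaining = 1620 × (1/2)^(127/55.679) = 1620 × (1/2)^2.2809 ≈ 333.34 cpm.

333 cpm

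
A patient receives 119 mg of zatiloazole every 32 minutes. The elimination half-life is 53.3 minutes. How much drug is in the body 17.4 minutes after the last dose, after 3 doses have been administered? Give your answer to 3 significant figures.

The 3 doses were given 81.4, 49.4, 17.4 minutes ago.
Total = 119·(1/2)^(81.4/53.3) + 119·(1/2)^(49.4/53.3) + 119·(1/2)^(17.4/53.3)
      = 41.287 + 62.596 + 94.902 ≈ 198.78 mg.

199 mg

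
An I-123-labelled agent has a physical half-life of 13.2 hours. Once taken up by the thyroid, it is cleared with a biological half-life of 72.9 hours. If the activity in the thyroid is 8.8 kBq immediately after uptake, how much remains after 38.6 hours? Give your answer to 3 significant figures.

0.803 kBq

1/t_eff = 1/t_phys + 1/t_biol = 1/13.2 + 1/72.9 = 0.089475 per hour.
t_eff = 13.2 × 72.9 / (13.2 + 72.9) ≈ 11.176 hours.
Remaining = 8.8 × (1/2)^(38.6/11.176) = 8.8 × (1/2)^3.4537 ≈ 0.80317 kBq.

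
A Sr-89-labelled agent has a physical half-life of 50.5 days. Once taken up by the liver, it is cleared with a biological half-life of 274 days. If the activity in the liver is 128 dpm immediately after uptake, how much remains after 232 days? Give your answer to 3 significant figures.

2.95 dpm

1/t_eff = 1/t_phys + 1/t_biol = 1/50.5 + 1/274 = 0.023452 per day.
t_eff = 50.5 × 274 / (50.5 + 274) ≈ 42.641 days.
Remaining = 128 × (1/2)^(232/42.641) = 128 × (1/2)^5.4408 ≈ 2.947 dpm.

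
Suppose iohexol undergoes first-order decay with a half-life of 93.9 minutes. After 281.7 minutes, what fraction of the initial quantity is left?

0.125

n = 281.7/93.9 ≈ 3 half-lives.
Fraction remaining = (1/2)^3 ≈ 0.125.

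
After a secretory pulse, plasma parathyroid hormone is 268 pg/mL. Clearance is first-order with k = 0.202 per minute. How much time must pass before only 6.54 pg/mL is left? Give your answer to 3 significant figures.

t½ = ln 2 / k = 0.69315 / 0.202 ≈ 3.4314 minutes.
Fraction remaining = 6.54/268 ≈ 0.024403.
n = log₂(268/6.54) = ln(40.979)/ln 2 ≈ 5.3568 half-lives.
t = n × t½ = 5.3568 × 3.4314 ≈ 18.381 minutes.

18.4 minutes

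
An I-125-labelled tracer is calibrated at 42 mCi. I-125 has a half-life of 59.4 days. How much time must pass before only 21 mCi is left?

21/42 = 1/2, so 1 half-life has elapsed.
t = 1 × 59.4 = 59.4 days.

59.4 days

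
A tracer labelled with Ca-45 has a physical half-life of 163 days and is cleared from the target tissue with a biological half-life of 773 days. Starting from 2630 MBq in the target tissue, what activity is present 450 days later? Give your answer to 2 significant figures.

260 MBq

1/t_eff = 1/t_phys + 1/t_biol = 1/163 + 1/773 = 0.0074286 per day.
t_eff = 163 × 773 / (163 + 773) ≈ 134.61 days.
Remaining = 2630 × (1/2)^(450/134.61) = 2630 × (1/2)^3.3429 ≈ 259.21 MBq.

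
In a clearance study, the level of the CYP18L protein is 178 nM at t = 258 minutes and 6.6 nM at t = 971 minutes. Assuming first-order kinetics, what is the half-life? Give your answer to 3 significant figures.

Over Δt = 971 − 258 = 713 minutes, the level fell by a factor of 178/6.6 ≈ 26.97.
n = log₂(26.97) ≈ 4.7533 half-lives, so t½ = 713/4.7533 ≈ 150 minutes.

150 minutes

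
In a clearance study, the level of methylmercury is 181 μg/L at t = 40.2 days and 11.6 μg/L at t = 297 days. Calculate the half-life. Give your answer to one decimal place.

Over Δt = 297 − 40.2 = 256.8 days, the level fell by a factor of 181/11.6 ≈ 15.603.
n = log₂(15.603) ≈ 3.9638 half-lives, so t½ = 256.8/3.9638 ≈ 64.786 days.

64.8 days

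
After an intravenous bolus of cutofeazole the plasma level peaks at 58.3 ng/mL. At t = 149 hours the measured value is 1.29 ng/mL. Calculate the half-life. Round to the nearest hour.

A/A₀ = 1.29/58.3 ≈ 0.022127.
n = log₂(45.194) ≈ 5.4981 half-lives elapsed in 149 hours.
t½ = 149/5.4981 ≈ 27.101 hours.

27 hours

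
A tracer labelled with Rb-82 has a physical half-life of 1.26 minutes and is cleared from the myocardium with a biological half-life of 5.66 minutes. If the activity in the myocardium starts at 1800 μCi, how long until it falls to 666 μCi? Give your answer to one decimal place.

1.5 minutes

1/t_eff = 1/t_phys + 1/t_biol = 1/1.26 + 1/5.66 = 0.97033 per minute.
t_eff = 1.26 × 5.66 / (1.26 + 5.66) ≈ 1.0306 minutes.
n = log₂(1800/666) ≈ 1.4344; t = 1.4344 × 1.0306 ≈ 1.4783 minutes.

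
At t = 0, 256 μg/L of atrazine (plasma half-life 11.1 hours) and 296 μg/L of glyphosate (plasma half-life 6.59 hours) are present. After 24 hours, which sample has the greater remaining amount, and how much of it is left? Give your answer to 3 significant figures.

atrazine, 57.2 μg/L

atrazine: 256 × (1/2)^2.1622 ≈ 57.196 μg/L.
glyphosate: 296 × (1/2)^3.6419 ≈ 23.712 μg/L.
Atrazine has more remaining, at ≈ 57.196 μg/L.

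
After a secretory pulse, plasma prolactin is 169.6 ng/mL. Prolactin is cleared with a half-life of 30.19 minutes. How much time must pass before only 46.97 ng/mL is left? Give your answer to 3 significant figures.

55.9 minutes

Fraction remaining = 46.97/169.6 ≈ 0.27695.
n = log₂(169.6/46.97) = ln(3.6108)/ln 2 ≈ 1.8523 half-lives.
t = n × t½ = 1.8523 × 30.19 ≈ 55.922 minutes.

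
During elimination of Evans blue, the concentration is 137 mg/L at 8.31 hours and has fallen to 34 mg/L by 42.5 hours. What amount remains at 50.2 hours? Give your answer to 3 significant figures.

24.8 mg/L

Over Δt = 42.5 − 8.31 = 34.19 hours, the level fell by a factor of 137/34 ≈ 4.0294.
n = log₂(4.0294) ≈ 2.0106 half-lives, so t½ = 34.19/2.0106 ≈ 17.005 hours.
From t = 42.5 to t = 50.2: 34 × (1/2)^((50.2−42.5)/17.005) ≈ 24.841 mg/L.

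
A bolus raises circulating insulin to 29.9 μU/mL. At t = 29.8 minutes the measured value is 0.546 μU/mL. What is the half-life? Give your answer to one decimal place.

A/A₀ = 0.546/29.9 ≈ 0.018261.
n = log₂(54.762) ≈ 5.7751 half-lives elapsed in 29.8 minutes.
t½ = 29.8/5.7751 ≈ 5.1601 minutes.

5.2 minutes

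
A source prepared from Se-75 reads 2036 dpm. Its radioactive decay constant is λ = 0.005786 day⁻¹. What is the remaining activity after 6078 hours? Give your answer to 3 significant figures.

470 dpm

t½ = ln 2 / λ = 0.69315 / 0.005786 ≈ 119.8 days.
Convert the elapsed time: 6078 hours = 253.25 days.
Number of half-lives: n = 253.25/119.8 ≈ 2.114.
Remaining = 2036 × (1/2)^2.114 = 2036 × 0.23101 ≈ 470.33 dpm.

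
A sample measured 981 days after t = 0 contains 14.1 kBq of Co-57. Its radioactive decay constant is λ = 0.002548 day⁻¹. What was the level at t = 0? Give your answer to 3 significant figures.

172 kBq

t½ = ln 2 / λ = 0.69315 / 0.002548 ≈ 272.04 days.
Number of half-lives elapsed: n = 981/272.04 ≈ 3.6061.
A₀ = A × 2^n = 14.1 × 2^3.6061 = 14.1 × 12.177 ≈ 171.7 kBq.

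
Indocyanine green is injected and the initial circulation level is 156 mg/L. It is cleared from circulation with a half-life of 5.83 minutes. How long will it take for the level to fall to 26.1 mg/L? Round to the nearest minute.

15 minutes

Fraction remaining = 26.1/156 ≈ 0.16731.
n = log₂(156/26.1) = ln(5.977)/ln 2 ≈ 2.5794 half-lives.
t = n × t½ = 2.5794 × 5.83 ≈ 15.038 minutes.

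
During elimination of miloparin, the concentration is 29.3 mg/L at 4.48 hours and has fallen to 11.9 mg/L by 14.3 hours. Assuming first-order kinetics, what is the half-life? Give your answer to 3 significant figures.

7.55 hours

Over Δt = 14.3 − 4.48 = 9.82 hours, the level fell by a factor of 29.3/11.9 ≈ 2.4622.
n = log₂(2.4622) ≈ 1.2999 half-lives, so t½ = 9.82/1.2999 ≈ 7.5542 hours.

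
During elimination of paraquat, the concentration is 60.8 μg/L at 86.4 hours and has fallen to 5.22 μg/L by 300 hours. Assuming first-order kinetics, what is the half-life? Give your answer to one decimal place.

60.3 hours

Over Δt = 300 − 86.4 = 213.6 hours, the level fell by a factor of 60.8/5.22 ≈ 11.648.
n = log₂(11.648) ≈ 3.5419 half-lives, so t½ = 213.6/3.5419 ≈ 60.306 hours.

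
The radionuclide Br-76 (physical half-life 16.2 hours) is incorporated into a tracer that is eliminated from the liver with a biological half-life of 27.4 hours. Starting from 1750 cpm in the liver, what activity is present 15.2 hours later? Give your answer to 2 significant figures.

620 cpm

1/t_eff = 1/t_phys + 1/t_biol = 1/16.2 + 1/27.4 = 0.098225 per hour.
t_eff = 16.2 × 27.4 / (16.2 + 27.4) ≈ 10.181 hours.
Remaining = 1750 × (1/2)^(15.2/10.181) = 1750 × (1/2)^1.493 ≈ 621.72 cpm.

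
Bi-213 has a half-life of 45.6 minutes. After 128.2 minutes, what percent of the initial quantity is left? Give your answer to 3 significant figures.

n = 128.2/45.6 ≈ 2.8114 half-lives.
Fraction remaining = (1/2)^2.8114 ≈ 0.14246, i.e. 14.246%.

14.2%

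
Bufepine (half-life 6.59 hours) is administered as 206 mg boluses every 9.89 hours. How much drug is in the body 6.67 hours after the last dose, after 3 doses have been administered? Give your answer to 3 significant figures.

151 mg

The 3 doses were given 26.45, 16.56, 6.67 hours ago.
Total = 206·(1/2)^(26.45/6.59) + 206·(1/2)^(16.56/6.59) + 206·(1/2)^(6.67/6.59)
      = 12.754 + 36.092 + 102.14 ≈ 150.98 mg.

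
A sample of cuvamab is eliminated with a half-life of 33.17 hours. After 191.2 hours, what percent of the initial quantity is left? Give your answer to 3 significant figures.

n = 191.2/33.17 ≈ 5.7642 half-lives.
Fraction remaining = (1/2)^5.7642 ≈ 0.018399, i.e. 1.8399%.

1.84%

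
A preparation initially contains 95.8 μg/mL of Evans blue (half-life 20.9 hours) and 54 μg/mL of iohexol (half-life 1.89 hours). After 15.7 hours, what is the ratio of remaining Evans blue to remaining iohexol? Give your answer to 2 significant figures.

330

Evans blue: 95.8 × (1/2)^(15.7/20.9) = 95.8 × (1/2)^0.7512 ≈ 56.916 μg/mL.
iohexol: 54 × (1/2)^(15.7/1.89) = 54 × (1/2)^8.3069 ≈ 0.17052 μg/mL.
Ratio ≈ 56.916 / 0.17052 ≈ 333.78.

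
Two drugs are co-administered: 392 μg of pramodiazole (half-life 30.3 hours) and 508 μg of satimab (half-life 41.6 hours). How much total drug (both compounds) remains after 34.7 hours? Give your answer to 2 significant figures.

pramodiazole: 392 × (1/2)^(34.7/30.3) = 392 × (1/2)^1.1452 ≈ 177.23 μg.
satimab: 508 × (1/2)^(34.7/41.6) = 508 × (1/2)^0.83413 ≈ 284.95 μg.
Total = 177.23 + 284.95 ≈ 462.18 μg.

460 μg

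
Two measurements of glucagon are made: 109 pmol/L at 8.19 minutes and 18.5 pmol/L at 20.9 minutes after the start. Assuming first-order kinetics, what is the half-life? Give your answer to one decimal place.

Over Δt = 20.9 − 8.19 = 12.71 minutes, the level fell by a factor of 109/18.5 ≈ 5.8919.
n = log₂(5.8919) ≈ 2.5587 half-lives, so t½ = 12.71/2.5587 ≈ 4.9673 minutes.

5.0 minutes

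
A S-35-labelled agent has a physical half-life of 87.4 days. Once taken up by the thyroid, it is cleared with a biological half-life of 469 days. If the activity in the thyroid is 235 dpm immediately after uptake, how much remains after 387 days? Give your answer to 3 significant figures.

1/t_eff = 1/t_phys + 1/t_biol = 1/87.4 + 1/469 = 0.013574 per day.
t_eff = 87.4 × 469 / (87.4 + 469) ≈ 73.671 days.
Remaining = 235 × (1/2)^(387/73.671) = 235 × (1/2)^5.2531 ≈ 6.1622 dpm.

6.16 dpm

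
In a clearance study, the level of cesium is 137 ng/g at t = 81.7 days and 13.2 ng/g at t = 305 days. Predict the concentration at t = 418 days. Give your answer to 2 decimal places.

Over Δt = 305 − 81.7 = 223.3 days, the level fell by a factor of 137/13.2 ≈ 10.379.
n = log₂(10.379) ≈ 3.3756 half-lives, so t½ = 223.3/3.3756 ≈ 66.152 days.
From t = 305 to t = 418: 13.2 × (1/2)^((418−305)/66.152) ≈ 4.0398 ng/g.

4.04 ng/g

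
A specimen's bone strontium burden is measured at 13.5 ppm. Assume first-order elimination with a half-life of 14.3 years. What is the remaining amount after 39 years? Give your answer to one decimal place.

Number of half-lives: n = 39/14.3 ≈ 2.7273.
Remaining = 13.5 × (1/2)^2.7273 = 13.5 × 0.15101 ≈ 2.0387 ppm.

2.0 ppm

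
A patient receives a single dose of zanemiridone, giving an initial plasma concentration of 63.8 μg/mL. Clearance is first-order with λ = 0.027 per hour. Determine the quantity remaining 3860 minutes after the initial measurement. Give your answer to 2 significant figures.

11 μg/mL

t½ = ln 2 / λ = 0.69315 / 0.027 ≈ 25.672 hours.
Convert the elapsed time: 3860 minutes = 64.3333 hours.
Number of half-lives: n = 64.3333/25.672 ≈ 2.506.
Remaining = 63.8 × (1/2)^2.506 = 63.8 × 0.17605 ≈ 11.232 μg/mL.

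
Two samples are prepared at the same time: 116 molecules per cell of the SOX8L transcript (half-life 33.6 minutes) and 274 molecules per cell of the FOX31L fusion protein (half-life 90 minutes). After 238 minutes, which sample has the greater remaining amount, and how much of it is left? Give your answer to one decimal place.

FOX31L fusion protein, 43.8 molecules per cell

SOX8L transcript: 116 × (1/2)^7.0833 ≈ 0.85539 molecules per cell.
FOX31L fusion protein: 274 × (1/2)^2.6444 ≈ 43.822 molecules per cell.
FOX31L fusion protein has more remaining, at ≈ 43.822 molecules per cell.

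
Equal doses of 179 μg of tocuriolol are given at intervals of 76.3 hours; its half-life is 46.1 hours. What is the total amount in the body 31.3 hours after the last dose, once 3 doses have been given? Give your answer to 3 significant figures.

The 3 doses were given 183.9, 107.6, 31.3 hours ago.
Total = 179·(1/2)^(183.9/46.1) + 179·(1/2)^(107.6/46.1) + 179·(1/2)^(31.3/46.1)
      = 11.272 + 35.5 + 111.81 ≈ 158.58 μg.

159 μg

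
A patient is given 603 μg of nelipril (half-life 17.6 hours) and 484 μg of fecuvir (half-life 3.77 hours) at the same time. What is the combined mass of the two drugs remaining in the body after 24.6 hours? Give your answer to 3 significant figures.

nelipril: 603 × (1/2)^(24.6/17.6) = 603 × (1/2)^1.3977 ≈ 228.85 μg.
fecuvir: 484 × (1/2)^(24.6/3.77) = 484 × (1/2)^6.5252 ≈ 5.2549 μg.
Total = 228.85 + 5.2549 ≈ 234.11 μg.

234 μg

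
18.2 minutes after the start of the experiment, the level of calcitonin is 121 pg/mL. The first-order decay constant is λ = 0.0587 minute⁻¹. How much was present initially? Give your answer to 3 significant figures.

352 pg/mL

t½ = ln 2 / λ = 0.69315 / 0.0587 ≈ 11.808 minutes.
Number of half-lives elapsed: n = 18.2/11.808 ≈ 1.5413.
A₀ = A × 2^n = 121 × 2^1.5413 = 121 × 2.9105 ≈ 352.18 pg/mL.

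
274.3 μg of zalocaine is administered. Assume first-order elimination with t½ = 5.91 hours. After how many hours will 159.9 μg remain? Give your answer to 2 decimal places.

Fraction remaining = 159.9/274.3 ≈ 0.58294.
n = log₂(274.3/159.9) = ln(1.7154)/ln 2 ≈ 0.77858 half-lives.
t = n × t½ = 0.77858 × 5.91 ≈ 4.6014 hours.

4.60 hours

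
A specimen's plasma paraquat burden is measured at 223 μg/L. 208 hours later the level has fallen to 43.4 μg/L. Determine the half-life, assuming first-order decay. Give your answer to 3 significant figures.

A/A₀ = 43.4/223 ≈ 0.19462.
n = log₂(5.1382) ≈ 2.3613 half-lives elapsed in 208 hours.
t½ = 208/2.3613 ≈ 88.088 hours.

88.1 hours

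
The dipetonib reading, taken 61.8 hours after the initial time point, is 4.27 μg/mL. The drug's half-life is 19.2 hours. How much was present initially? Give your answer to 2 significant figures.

Number of half-lives elapsed: n = 61.8/19.2 ≈ 3.2188.
A₀ = A × 2^n = 4.27 × 2^3.2188 = 4.27 × 9.3098 ≈ 39.753 μg/mL.

40 μg/mL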